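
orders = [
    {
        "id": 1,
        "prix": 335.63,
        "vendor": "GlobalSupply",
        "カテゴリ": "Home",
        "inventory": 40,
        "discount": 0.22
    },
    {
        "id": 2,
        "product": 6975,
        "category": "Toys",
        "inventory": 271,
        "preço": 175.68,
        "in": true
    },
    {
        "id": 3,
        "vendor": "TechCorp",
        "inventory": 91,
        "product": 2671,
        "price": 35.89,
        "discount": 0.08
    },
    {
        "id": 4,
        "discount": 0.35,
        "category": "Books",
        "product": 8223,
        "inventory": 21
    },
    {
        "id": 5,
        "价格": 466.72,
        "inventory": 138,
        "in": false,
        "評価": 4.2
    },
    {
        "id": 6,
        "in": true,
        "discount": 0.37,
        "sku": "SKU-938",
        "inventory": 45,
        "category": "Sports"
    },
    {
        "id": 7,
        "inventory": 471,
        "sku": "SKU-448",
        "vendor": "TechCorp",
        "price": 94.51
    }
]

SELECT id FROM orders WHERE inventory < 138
[1, 3, 4, 6]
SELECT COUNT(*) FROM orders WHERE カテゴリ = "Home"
1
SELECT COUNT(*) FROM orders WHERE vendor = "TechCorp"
2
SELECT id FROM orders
[1, 2, 3, 4, 5, 6, 7]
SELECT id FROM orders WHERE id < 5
[1, 2, 3, 4]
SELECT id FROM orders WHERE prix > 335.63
[]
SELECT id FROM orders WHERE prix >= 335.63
[1]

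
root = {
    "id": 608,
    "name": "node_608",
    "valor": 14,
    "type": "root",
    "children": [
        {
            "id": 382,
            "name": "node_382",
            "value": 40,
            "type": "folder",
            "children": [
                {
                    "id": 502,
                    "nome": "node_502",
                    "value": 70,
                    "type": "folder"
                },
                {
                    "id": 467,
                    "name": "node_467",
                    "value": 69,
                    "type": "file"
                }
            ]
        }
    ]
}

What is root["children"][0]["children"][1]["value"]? 69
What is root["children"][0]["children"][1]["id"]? 467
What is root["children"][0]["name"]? "node_382"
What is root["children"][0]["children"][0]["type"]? "folder"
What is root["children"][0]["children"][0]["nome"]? "node_502"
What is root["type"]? "root"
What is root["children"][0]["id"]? 382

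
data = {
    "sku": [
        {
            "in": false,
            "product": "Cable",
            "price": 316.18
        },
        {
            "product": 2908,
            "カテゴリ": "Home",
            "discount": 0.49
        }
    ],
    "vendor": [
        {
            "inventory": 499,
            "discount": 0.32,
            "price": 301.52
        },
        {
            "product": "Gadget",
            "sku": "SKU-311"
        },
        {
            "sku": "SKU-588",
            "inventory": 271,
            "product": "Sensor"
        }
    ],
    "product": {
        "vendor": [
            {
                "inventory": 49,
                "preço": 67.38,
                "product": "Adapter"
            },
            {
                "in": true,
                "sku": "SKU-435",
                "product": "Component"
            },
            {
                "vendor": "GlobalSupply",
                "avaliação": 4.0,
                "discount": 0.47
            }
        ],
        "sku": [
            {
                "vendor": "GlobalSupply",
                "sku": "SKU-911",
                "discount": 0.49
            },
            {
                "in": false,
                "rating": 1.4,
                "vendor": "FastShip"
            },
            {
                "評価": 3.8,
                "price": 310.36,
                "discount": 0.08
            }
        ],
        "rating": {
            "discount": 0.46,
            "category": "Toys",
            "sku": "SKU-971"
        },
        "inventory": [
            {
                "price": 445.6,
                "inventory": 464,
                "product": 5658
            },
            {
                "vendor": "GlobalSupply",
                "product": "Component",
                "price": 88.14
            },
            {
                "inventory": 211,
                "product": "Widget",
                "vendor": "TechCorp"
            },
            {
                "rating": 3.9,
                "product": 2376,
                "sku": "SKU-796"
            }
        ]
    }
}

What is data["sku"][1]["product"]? 2908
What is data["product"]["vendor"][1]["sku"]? "SKU-435"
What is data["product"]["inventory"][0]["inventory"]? 464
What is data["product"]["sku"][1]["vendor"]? "FastShip"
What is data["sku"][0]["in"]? False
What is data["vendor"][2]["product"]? "Sensor"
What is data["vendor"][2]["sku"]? "SKU-588"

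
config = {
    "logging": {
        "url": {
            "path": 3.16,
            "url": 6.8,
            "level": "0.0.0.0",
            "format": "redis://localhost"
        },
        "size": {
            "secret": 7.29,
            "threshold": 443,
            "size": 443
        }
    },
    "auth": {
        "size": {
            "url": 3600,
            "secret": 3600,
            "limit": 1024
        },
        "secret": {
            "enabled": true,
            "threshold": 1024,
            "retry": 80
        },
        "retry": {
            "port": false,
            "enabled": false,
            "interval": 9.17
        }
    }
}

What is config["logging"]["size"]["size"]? 443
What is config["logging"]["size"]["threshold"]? 443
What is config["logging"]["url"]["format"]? "redis://localhost"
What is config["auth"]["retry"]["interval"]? 9.17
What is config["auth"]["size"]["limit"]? 1024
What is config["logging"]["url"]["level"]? "0.0.0.0"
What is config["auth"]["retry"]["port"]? False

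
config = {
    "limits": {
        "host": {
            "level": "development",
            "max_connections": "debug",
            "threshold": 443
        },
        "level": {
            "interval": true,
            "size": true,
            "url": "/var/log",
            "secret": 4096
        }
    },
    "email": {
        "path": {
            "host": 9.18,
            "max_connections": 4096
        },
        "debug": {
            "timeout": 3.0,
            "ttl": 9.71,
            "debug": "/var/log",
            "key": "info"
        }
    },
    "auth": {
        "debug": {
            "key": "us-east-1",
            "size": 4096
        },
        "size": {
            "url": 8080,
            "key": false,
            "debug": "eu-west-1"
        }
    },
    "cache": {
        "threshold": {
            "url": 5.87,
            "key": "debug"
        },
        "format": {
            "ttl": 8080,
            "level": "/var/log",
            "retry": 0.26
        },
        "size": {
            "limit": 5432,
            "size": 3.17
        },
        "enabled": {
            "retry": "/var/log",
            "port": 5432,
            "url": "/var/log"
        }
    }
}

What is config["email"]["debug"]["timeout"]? 3.0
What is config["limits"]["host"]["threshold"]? 443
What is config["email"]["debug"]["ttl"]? 9.71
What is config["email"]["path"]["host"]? 9.18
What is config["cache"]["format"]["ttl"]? 8080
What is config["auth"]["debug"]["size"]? 4096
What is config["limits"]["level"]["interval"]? True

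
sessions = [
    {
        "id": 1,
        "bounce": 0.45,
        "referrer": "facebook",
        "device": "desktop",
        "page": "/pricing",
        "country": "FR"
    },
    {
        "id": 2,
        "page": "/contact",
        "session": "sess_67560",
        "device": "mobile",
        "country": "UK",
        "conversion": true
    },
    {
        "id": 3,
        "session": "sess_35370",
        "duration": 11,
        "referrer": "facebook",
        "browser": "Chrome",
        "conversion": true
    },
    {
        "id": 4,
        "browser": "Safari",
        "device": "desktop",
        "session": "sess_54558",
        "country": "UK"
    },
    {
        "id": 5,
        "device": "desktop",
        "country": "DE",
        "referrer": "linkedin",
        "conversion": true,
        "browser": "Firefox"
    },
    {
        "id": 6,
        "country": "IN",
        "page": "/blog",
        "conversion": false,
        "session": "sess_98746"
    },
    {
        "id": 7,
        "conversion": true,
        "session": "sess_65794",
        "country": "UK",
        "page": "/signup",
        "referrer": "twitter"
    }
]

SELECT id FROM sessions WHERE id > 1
[2, 3, 4, 5, 6, 7]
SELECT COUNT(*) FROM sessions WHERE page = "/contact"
1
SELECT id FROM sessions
[1, 2, 3, 4, 5, 6, 7]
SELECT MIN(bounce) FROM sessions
0.45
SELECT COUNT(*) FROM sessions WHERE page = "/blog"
1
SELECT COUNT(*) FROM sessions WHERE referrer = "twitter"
1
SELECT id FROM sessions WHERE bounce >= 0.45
[1]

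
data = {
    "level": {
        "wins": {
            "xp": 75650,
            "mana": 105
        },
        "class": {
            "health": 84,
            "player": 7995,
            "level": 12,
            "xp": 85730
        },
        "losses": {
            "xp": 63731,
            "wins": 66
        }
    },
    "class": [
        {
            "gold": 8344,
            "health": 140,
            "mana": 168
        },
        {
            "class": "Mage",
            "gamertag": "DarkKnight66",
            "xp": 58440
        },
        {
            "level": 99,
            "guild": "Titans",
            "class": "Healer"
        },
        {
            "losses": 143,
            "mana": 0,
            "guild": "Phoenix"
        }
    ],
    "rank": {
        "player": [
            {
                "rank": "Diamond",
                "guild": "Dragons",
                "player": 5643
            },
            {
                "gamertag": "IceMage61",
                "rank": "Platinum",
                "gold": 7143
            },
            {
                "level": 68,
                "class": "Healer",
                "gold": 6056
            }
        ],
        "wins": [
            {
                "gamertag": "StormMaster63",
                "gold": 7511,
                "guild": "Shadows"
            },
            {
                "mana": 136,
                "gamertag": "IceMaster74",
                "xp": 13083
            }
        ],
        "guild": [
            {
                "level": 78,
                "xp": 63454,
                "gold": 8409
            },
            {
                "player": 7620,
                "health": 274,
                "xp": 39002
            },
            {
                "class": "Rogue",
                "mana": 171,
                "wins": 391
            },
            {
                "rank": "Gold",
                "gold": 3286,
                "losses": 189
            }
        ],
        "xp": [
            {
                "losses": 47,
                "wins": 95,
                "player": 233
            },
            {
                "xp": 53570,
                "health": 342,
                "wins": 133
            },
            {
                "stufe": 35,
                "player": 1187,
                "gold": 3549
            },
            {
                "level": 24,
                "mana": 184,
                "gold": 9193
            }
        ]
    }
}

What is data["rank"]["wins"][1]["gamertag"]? "IceMaster74"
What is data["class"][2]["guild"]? "Titans"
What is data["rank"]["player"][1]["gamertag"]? "IceMage61"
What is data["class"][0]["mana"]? 168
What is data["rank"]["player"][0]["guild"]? "Dragons"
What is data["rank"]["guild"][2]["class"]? "Rogue"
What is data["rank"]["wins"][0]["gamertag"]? "StormMaster63"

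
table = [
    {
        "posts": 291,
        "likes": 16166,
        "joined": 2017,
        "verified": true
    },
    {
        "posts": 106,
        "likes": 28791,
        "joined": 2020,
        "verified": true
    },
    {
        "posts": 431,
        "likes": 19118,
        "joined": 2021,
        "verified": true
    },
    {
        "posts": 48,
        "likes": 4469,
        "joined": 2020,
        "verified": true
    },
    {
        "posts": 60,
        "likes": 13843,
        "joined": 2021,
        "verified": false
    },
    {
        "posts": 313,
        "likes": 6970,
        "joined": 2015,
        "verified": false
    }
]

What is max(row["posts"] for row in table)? 431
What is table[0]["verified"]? True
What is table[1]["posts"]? 106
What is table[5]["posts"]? 313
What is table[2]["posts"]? 431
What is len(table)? 6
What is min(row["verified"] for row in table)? False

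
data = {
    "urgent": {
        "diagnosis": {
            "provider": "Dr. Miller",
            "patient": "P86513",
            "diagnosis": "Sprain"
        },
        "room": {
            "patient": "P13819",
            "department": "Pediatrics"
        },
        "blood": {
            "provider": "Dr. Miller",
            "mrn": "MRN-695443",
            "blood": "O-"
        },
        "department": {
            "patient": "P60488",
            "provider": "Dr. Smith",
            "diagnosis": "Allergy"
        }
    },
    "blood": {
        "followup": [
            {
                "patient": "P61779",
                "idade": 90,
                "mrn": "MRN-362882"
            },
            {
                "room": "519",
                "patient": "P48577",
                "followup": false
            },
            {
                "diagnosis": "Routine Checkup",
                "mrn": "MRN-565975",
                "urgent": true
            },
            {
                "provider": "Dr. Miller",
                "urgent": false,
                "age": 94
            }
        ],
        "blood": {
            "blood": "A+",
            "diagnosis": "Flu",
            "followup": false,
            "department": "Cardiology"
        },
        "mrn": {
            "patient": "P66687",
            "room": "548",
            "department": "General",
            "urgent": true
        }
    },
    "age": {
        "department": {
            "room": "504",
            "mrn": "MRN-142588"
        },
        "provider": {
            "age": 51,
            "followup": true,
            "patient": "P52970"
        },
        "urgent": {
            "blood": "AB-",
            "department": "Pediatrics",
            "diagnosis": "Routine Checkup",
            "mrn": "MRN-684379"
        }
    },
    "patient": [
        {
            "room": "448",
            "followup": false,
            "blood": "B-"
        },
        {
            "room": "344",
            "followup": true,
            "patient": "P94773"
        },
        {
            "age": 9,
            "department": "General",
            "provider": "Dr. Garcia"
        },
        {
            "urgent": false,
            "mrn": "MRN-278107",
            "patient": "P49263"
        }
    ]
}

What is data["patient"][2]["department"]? "General"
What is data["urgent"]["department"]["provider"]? "Dr. Smith"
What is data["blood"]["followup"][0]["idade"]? 90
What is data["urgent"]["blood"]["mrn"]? "MRN-695443"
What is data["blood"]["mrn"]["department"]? "General"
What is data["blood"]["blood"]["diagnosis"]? "Flu"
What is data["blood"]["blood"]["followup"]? False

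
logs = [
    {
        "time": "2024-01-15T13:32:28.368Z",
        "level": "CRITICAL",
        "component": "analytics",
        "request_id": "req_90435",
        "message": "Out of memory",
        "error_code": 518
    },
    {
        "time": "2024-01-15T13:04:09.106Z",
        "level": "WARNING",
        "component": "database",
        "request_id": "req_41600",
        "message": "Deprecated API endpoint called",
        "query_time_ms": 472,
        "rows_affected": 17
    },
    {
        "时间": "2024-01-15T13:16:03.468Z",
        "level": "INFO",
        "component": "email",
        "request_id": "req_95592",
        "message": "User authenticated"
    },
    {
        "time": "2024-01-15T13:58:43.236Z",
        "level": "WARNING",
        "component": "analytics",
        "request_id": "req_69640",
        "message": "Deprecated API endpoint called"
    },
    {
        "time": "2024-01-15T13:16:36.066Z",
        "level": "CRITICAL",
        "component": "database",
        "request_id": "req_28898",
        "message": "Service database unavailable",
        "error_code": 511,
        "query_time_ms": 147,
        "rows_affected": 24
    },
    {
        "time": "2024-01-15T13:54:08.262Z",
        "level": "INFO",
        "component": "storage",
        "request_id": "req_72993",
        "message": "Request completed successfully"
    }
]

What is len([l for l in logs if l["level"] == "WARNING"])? 2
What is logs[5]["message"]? "Request completed successfully"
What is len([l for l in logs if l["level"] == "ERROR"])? 0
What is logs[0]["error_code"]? 518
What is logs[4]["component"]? "database"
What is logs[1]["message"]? "Deprecated API endpoint called"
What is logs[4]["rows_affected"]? 24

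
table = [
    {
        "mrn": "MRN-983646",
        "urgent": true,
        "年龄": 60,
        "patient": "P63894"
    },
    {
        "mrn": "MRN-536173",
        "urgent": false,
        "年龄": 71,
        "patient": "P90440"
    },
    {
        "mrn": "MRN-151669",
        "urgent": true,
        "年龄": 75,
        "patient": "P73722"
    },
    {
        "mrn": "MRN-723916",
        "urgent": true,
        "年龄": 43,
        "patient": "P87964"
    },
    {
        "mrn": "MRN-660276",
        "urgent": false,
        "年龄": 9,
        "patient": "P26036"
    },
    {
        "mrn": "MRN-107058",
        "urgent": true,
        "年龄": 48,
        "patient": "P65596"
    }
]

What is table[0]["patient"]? "P63894"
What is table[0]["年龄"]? 60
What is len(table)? 6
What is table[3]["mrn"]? "MRN-723916"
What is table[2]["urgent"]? True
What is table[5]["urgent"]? True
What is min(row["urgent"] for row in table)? False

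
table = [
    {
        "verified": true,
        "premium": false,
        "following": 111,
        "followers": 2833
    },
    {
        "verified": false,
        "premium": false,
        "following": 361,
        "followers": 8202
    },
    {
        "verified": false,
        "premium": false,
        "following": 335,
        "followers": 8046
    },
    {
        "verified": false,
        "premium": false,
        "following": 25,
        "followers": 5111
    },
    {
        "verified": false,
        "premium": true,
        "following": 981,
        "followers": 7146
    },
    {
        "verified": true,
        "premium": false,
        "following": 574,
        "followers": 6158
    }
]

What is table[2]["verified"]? False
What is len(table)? 6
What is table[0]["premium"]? False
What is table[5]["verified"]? True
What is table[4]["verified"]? False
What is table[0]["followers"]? 2833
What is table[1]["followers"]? 8202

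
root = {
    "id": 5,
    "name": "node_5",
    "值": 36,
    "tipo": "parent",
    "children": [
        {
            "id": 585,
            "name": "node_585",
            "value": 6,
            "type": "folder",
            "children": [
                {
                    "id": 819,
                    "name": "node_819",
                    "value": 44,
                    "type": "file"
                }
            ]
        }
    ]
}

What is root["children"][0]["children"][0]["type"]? "file"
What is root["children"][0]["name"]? "node_585"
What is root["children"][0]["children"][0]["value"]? 44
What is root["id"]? 5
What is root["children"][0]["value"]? 6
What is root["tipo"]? "parent"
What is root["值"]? 36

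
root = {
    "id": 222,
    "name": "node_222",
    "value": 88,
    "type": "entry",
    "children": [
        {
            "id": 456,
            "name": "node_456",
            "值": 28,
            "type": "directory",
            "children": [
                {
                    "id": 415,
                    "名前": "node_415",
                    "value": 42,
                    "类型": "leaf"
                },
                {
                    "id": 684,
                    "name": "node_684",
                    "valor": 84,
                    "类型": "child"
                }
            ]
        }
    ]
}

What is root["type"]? "entry"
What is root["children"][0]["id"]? 456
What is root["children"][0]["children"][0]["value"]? 42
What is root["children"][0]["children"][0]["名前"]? "node_415"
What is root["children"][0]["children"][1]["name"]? "node_684"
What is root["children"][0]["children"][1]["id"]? 684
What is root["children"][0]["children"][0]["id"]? 415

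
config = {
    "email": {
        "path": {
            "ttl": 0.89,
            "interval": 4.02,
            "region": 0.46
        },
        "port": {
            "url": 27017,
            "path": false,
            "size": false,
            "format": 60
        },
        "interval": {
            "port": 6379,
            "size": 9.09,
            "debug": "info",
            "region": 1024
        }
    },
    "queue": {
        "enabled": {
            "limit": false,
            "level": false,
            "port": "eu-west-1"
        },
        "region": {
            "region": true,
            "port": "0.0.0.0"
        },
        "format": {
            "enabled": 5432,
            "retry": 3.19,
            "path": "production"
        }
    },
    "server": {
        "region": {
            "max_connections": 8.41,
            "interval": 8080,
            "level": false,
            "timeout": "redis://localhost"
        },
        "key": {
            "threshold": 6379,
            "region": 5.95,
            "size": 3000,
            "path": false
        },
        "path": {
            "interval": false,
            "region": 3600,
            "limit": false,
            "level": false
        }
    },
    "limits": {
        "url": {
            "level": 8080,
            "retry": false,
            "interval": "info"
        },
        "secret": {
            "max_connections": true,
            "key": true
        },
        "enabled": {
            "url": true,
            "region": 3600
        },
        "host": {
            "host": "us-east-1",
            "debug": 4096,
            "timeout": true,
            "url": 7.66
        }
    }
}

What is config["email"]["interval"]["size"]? 9.09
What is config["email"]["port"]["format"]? 60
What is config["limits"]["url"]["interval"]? "info"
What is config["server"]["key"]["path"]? False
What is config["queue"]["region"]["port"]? "0.0.0.0"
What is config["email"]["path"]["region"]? 0.46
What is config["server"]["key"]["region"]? 5.95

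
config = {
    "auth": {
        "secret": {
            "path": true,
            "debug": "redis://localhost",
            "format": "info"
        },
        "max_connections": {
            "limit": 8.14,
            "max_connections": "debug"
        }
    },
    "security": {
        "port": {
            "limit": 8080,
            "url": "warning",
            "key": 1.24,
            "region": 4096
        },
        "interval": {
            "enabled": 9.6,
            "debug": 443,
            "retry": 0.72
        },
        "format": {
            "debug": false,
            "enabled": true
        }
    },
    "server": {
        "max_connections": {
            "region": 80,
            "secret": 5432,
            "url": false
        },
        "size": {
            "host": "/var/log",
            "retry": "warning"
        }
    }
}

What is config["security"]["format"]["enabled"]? True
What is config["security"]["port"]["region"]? 4096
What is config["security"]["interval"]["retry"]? 0.72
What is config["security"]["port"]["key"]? 1.24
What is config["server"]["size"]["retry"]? "warning"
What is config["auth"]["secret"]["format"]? "info"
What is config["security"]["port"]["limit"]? 8080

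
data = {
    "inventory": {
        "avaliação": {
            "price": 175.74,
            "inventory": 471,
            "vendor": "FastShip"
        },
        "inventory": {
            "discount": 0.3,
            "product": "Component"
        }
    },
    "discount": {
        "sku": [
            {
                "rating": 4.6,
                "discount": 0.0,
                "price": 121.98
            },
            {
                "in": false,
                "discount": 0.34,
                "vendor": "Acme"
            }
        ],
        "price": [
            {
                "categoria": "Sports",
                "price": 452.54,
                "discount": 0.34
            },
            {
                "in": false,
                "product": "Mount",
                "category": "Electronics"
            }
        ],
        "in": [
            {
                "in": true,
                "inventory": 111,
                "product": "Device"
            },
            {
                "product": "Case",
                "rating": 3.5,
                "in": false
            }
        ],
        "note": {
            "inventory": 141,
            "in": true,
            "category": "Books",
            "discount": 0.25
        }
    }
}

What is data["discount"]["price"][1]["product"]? "Mount"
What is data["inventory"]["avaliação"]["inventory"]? 471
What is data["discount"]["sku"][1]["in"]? False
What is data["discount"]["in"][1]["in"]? False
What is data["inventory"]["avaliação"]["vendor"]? "FastShip"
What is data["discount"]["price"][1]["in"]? False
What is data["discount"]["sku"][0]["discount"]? 0.0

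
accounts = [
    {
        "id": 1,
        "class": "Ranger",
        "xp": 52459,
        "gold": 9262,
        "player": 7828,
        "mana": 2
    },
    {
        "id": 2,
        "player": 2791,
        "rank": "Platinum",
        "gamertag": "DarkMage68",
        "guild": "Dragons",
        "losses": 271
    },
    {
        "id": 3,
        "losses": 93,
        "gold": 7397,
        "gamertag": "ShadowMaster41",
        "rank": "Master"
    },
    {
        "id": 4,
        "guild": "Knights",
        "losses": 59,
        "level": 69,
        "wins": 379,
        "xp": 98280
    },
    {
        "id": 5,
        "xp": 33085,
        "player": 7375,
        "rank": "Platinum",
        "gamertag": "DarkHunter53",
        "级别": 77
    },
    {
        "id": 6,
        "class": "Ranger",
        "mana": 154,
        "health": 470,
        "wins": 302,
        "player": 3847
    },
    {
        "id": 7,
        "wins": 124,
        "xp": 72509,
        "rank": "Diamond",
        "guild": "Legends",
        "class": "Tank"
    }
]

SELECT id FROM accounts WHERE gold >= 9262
[1]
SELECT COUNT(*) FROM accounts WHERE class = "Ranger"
2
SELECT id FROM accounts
[1, 2, 3, 4, 5, 6, 7]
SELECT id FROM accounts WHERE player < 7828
[2, 5, 6]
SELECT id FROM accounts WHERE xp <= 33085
[5]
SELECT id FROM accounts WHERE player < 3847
[2]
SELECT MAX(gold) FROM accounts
9262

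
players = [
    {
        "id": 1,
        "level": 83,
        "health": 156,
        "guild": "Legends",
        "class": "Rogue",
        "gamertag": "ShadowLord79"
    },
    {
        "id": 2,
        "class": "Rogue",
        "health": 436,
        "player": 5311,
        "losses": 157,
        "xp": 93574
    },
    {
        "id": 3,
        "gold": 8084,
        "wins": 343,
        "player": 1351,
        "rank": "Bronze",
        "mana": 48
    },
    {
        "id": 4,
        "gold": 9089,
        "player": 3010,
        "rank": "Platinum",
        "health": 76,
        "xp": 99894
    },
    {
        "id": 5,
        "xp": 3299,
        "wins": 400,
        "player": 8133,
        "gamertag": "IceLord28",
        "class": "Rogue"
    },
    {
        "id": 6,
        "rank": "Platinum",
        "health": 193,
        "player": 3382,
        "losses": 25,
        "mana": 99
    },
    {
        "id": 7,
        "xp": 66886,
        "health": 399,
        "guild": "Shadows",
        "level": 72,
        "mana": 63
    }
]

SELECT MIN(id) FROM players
1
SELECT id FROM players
[1, 2, 3, 4, 5, 6, 7]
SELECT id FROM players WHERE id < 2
[1]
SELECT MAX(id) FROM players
7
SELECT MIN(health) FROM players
76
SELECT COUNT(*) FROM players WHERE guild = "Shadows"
1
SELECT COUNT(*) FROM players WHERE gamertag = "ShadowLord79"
1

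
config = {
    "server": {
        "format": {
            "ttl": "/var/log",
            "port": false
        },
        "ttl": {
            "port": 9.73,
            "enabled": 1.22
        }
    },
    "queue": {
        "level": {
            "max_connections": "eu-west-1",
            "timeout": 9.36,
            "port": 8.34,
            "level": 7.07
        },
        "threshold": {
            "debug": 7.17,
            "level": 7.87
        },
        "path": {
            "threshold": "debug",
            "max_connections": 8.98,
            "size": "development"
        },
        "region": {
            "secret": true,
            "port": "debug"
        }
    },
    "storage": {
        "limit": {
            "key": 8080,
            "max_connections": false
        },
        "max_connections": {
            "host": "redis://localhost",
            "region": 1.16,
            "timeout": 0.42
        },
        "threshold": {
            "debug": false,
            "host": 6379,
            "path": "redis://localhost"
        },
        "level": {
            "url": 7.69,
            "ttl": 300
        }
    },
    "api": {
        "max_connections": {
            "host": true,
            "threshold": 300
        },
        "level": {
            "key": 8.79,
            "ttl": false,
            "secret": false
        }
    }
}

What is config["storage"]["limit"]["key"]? 8080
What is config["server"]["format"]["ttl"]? "/var/log"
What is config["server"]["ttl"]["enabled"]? 1.22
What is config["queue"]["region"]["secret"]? True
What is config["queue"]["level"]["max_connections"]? "eu-west-1"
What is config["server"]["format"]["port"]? False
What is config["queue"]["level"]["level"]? 7.07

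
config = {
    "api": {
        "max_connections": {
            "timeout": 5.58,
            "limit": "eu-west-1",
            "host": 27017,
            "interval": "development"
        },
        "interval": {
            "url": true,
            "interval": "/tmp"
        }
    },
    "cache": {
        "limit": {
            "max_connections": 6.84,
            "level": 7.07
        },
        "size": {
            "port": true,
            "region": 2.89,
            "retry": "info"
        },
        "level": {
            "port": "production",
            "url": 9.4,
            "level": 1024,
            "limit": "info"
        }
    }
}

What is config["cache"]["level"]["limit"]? "info"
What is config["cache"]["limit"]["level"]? 7.07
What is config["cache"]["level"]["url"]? 9.4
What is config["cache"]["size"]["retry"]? "info"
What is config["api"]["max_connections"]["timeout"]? 5.58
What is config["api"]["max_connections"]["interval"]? "development"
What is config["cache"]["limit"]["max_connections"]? 6.84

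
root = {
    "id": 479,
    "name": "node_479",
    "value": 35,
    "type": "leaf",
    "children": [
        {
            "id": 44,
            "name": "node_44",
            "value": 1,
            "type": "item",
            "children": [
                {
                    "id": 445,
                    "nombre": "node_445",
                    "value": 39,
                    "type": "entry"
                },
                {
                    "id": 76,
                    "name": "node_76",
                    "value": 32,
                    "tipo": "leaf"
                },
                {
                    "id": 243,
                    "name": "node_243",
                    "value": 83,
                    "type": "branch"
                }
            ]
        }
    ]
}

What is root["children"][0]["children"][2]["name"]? "node_243"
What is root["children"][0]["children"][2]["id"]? 243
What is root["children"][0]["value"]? 1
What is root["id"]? 479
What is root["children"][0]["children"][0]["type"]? "entry"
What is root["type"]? "leaf"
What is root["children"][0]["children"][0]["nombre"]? "node_445"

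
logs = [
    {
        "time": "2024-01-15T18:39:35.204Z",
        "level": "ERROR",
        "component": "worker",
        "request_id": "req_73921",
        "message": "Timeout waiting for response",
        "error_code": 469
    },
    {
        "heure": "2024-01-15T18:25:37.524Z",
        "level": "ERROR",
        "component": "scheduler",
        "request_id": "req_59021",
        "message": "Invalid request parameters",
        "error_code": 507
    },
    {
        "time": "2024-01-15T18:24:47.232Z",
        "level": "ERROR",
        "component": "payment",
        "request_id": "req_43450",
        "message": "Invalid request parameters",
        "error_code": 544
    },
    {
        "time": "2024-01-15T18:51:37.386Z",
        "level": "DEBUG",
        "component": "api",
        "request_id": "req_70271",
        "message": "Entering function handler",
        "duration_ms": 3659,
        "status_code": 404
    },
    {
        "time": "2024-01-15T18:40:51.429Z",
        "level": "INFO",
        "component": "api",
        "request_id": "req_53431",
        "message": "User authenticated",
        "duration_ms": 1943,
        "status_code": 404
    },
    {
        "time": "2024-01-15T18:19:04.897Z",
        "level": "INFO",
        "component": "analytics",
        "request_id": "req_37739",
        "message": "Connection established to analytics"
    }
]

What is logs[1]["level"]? "ERROR"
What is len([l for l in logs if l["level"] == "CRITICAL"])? 0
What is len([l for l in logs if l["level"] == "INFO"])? 2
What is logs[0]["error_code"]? 469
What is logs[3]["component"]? "api"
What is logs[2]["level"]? "ERROR"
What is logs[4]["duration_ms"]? 1943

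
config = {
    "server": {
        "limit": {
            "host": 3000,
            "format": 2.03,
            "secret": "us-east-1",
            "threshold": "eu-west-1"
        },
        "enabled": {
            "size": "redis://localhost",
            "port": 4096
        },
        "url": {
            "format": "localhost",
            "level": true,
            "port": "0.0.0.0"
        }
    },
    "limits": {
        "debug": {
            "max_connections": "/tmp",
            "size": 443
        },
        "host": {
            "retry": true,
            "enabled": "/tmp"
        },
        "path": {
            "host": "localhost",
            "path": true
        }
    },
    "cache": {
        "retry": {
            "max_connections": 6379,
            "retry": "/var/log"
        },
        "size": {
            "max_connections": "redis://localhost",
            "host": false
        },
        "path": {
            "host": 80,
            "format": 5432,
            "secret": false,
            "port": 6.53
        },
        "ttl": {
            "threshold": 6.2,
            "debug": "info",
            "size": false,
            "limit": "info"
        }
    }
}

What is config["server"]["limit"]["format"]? 2.03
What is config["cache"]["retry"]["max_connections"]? 6379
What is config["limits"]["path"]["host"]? "localhost"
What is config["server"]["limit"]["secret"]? "us-east-1"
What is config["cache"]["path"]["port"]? 6.53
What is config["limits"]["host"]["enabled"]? "/tmp"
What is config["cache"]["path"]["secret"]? False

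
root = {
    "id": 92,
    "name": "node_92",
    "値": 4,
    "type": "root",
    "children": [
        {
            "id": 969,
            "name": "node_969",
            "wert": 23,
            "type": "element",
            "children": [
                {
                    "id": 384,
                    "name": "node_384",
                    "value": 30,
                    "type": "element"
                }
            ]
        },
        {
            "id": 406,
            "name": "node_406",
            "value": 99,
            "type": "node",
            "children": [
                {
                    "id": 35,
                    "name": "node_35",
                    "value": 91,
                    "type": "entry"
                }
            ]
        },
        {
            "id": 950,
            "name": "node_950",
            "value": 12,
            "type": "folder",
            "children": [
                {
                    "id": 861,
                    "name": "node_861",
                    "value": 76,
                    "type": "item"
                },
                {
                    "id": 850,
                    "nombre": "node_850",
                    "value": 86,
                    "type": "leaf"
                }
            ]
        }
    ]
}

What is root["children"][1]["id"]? 406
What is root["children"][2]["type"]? "folder"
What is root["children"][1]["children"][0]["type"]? "entry"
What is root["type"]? "root"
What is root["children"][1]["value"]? 99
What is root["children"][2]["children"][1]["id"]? 850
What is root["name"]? "node_92"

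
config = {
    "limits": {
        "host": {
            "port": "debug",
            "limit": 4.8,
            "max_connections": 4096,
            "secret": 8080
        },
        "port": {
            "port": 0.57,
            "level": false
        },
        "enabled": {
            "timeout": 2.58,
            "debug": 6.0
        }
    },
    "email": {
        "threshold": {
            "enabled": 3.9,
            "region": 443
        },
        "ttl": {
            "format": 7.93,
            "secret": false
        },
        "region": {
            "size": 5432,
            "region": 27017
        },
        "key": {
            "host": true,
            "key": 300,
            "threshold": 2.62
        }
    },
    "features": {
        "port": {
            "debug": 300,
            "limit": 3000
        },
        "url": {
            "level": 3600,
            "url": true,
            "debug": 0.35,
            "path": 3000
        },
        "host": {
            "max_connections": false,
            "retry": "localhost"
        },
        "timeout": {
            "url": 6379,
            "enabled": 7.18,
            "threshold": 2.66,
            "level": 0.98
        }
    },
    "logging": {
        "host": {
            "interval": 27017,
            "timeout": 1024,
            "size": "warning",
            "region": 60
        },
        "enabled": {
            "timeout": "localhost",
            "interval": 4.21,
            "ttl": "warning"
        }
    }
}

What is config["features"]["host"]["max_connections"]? False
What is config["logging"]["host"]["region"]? 60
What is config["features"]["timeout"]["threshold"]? 2.66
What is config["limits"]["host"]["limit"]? 4.8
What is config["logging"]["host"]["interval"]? 27017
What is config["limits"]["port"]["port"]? 0.57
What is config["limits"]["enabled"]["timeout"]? 2.58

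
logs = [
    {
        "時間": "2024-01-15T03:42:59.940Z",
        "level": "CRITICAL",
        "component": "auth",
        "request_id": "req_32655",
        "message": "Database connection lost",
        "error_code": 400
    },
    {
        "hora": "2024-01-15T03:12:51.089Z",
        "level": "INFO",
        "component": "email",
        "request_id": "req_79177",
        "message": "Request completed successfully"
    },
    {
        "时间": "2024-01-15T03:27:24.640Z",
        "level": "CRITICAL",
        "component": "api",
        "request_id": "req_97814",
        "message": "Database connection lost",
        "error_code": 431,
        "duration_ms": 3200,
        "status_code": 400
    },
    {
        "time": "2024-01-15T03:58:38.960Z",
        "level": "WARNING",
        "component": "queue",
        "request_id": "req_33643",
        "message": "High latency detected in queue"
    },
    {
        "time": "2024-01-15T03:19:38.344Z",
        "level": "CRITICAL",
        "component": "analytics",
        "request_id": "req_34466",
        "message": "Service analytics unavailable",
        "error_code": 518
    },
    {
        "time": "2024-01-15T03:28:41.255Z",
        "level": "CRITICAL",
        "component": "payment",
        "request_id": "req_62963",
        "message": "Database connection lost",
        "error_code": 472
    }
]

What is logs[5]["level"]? "CRITICAL"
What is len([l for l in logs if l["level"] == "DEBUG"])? 0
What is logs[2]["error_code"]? 431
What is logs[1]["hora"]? "2024-01-15T03:12:51.089Z"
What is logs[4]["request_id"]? "req_34466"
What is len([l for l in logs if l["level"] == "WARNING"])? 1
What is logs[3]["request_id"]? "req_33643"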